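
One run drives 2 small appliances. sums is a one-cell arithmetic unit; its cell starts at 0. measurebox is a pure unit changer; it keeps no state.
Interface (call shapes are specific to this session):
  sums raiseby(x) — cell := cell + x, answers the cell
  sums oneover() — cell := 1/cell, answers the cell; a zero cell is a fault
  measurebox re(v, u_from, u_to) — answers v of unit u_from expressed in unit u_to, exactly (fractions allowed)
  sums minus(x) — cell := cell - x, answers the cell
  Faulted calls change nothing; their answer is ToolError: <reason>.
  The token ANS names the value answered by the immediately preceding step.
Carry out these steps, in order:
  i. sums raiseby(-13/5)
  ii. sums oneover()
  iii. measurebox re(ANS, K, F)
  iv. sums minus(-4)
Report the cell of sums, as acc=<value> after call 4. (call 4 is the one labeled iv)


CALL sums raiseby[x=-13/5]
RET  -13/5
CALL sums oneover[]
RET  -5/13
CALL measurebox re[v=ANS; u_from=K; u_to=F]
RET  -598471/1300
CALL sums minus[x=-4]
RET  47/13

Answer: acc=47/13


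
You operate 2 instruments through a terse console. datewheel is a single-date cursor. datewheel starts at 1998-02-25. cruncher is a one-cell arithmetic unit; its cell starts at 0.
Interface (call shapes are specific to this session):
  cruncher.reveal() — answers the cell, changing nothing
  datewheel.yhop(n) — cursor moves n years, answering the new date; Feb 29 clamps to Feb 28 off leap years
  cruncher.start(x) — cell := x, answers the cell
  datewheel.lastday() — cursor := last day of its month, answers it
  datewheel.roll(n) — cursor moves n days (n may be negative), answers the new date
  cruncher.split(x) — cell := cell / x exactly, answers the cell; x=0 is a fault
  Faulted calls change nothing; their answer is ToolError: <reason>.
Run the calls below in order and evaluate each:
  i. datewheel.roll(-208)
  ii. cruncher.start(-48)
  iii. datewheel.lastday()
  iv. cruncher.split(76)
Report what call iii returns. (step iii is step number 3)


Answer: 1997-08-31

Derivation:
~$ datewheel.roll n→-208
  1997-08-01
~$ cruncher.start x→-48
  -48
~$ datewheel.lastday
  1997-08-31
~$ cruncher.split x→76
  -12/19


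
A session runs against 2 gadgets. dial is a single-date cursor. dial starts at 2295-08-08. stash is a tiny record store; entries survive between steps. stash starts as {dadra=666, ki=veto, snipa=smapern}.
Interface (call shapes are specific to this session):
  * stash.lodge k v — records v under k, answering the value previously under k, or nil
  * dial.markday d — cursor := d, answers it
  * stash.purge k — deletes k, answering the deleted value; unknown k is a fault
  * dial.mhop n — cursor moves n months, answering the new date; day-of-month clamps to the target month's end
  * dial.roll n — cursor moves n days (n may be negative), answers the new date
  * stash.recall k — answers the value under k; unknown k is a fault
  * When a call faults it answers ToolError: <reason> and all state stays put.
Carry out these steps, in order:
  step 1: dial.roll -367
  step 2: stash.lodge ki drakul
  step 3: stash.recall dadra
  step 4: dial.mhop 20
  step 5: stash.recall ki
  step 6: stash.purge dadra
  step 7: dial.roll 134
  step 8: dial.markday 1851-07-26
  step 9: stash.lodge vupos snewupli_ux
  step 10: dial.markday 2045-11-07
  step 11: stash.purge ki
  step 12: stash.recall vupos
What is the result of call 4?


>> dial.roll(n→-367)
<< 2294-08-06
>> stash.lodge(k→ki, v→drakul)
<< veto
>> stash.recall(k→dadra)
<< 666
>> dial.mhop(n→20)
<< 2296-04-06
>> stash.recall(k→ki)
<< drakul
>> stash.purge(k→dadra)
<< 666
>> dial.roll(n→134)
<< 2296-08-18
>> dial.markday(d→1851-07-26)
<< 1851-07-26
>> stash.lodge(k→vupos, v→snewupli_ux)
<< nil
>> dial.markday(d→2045-11-07)
<< 2045-11-07
>> stash.purge(k→ki)
<< drakul
>> stash.recall(k→vupos)
<< snewupli_ux

Answer: 2296-04-06


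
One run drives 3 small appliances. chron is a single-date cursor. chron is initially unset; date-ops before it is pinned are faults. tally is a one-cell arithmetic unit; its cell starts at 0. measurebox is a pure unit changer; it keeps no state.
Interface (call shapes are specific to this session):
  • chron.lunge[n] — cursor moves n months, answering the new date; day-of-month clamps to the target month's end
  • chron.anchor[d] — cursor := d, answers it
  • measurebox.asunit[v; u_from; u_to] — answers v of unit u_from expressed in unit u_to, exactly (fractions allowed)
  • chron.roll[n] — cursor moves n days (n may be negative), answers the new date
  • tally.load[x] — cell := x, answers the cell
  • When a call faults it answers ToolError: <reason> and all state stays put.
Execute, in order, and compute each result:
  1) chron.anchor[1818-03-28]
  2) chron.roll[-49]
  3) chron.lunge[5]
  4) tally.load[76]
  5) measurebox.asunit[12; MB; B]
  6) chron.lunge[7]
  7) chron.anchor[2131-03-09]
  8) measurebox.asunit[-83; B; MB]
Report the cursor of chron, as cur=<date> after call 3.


Answer: cur=1818-07-07

Derivation:
→ chron.anchor(d: 1818-03-28)
← 1818-03-28
→ chron.roll(n: -49)
← 1818-02-07
→ chron.lunge(n: 5)
← 1818-07-07
→ tally.load(x: 76)
← 76
→ measurebox.asunit(v: 12, u_from: MB, u_to: B)
← 12000000
→ chron.lunge(n: 7)
← 1819-02-07
→ chron.anchor(d: 2131-03-09)
← 2131-03-09
→ measurebox.asunit(v: -83, u_from: B, u_to: MB)
← -83/1000000


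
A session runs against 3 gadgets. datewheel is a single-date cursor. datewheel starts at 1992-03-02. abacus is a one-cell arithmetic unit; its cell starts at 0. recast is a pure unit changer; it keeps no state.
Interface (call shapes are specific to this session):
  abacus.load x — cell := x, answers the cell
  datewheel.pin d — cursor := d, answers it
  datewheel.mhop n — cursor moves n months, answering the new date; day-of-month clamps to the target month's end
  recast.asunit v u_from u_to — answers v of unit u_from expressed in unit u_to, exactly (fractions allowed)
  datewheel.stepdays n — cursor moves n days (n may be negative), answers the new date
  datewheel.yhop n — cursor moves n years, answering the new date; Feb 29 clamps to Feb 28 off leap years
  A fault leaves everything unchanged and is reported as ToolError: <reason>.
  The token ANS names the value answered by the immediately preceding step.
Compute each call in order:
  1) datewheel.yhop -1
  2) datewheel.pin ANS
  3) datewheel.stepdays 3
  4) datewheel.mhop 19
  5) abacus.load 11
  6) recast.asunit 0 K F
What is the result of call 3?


> datewheel.yhop n=-1
  1991-03-02
> datewheel.pin d=ANS
  1991-03-02
> datewheel.stepdays n=3
  1991-03-05
> datewheel.mhop n=19
  1992-10-05
> abacus.load x=11
  11
> recast.asunit v=0 u_from=K u_to=F
  -45967/100

Answer: 1991-03-05


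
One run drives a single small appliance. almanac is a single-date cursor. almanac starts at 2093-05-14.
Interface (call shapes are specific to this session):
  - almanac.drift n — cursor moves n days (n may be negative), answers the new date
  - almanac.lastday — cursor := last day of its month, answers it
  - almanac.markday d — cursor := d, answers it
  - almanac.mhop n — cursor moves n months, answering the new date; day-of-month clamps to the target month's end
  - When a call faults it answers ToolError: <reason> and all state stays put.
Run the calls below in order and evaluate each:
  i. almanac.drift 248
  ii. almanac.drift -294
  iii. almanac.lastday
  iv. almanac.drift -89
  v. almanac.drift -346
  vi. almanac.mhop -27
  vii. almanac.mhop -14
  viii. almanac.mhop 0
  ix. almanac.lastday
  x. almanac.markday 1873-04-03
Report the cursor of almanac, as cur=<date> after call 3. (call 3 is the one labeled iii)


Step: drift[n='248']
Result: 2094-01-17
Step: drift[n='-294']
Result: 2093-03-29
Step: lastday[]
Result: 2093-03-31
Step: drift[n='-89']
Result: 2093-01-01
Step: drift[n='-346']
Result: 2092-01-21
Step: mhop[n='-27']
Result: 2089-10-21
Step: mhop[n='-14']
Result: 2088-08-21
Step: mhop[n='0']
Result: 2088-08-21
Step: lastday[]
Result: 2088-08-31
Step: markday[d='1873-04-03']
Result: 1873-04-03

Answer: cur=2093-03-31


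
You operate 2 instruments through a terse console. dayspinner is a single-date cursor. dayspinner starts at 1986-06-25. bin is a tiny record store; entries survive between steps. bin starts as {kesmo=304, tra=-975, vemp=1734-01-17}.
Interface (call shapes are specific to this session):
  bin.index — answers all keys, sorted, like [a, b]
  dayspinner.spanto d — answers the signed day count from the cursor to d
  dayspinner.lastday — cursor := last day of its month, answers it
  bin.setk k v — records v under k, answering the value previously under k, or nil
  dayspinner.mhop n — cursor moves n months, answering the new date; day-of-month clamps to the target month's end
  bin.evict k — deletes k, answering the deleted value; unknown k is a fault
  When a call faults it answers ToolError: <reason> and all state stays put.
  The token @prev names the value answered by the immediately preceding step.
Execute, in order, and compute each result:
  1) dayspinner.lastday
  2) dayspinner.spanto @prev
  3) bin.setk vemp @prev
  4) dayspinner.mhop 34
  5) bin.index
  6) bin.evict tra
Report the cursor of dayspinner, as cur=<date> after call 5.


Answer: cur=1989-04-30

Derivation:
Calling dayspinner.lastday, and get 1986-06-30.
I try dayspinner.spanto passing d=@prev, → 0.
Now I run bin.setk passing k=vemp, v=@prev, and get 1734-01-17.
Calling dayspinner.mhop passing n=34, yielding 1989-04-30.
I try bin.index(), which returns [kesmo, tra, vemp].
I call bin.evict passing k=tra, giving -975.


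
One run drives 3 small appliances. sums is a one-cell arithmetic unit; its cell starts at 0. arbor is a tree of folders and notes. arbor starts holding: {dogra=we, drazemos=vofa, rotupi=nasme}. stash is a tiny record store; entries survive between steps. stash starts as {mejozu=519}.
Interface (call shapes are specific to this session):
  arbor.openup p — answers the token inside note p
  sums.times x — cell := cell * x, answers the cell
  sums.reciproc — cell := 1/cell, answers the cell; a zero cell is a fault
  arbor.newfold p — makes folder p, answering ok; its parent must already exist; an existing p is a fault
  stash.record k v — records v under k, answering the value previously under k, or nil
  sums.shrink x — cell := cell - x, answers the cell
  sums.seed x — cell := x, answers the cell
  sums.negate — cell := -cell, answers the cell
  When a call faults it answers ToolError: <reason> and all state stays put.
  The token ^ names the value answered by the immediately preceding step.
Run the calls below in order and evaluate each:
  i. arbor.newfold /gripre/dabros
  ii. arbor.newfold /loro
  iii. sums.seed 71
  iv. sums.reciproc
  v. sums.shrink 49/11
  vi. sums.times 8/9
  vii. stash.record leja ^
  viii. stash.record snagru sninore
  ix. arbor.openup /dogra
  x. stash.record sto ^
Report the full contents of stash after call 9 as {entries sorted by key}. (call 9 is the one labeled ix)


Answer: {leja=-9248/2343, mejozu=519, snagru=sninore}

Derivation:
-- 1. arbor.newfold(p: /gripre/dabros) => ToolError: no parent
-- 2. arbor.newfold(p: /loro) => ok
-- 3. sums.seed(x: 71) => 71
-- 4. sums.reciproc() => 1/71
-- 5. sums.shrink(x: 49/11) => -3468/781
-- 6. sums.times(x: 8/9) => -9248/2343
-- 7. stash.record(k: leja, v: ^) => nil
-- 8. stash.record(k: snagru, v: sninore) => nil
-- 9. arbor.openup(p: /dogra) => we
-- 10. stash.record(k: sto, v: ^) => nil


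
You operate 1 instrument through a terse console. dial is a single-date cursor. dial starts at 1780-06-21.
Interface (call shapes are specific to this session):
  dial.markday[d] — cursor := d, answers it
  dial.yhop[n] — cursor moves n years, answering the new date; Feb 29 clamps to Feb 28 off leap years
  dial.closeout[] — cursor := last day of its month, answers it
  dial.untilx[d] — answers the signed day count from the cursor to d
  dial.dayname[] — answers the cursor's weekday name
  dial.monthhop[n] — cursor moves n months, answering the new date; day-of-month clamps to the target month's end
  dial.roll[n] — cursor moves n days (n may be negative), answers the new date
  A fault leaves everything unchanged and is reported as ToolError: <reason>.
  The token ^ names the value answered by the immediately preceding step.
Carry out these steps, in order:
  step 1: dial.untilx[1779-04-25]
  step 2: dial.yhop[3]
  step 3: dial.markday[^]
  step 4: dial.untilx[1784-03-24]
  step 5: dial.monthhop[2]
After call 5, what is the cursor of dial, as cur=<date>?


Answer: cur=1783-08-21

Derivation:
> dial.untilx d: 1779-04-25
  -423
> dial.yhop n: 3
  1783-06-21
> dial.markday d: ^
  1783-06-21
> dial.untilx d: 1784-03-24
  277
> dial.monthhop n: 2
  1783-08-21


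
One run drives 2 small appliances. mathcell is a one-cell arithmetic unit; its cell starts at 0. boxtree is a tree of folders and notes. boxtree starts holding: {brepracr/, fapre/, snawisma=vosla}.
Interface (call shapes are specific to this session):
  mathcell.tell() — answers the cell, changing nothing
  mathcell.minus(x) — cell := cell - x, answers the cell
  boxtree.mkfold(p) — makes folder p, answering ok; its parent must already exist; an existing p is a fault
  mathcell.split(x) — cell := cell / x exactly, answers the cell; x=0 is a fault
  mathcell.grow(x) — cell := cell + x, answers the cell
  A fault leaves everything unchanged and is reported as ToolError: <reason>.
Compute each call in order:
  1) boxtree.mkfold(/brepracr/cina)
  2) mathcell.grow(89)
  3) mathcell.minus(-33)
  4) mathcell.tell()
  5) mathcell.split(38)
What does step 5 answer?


Answer: 61/19

Derivation:
>> mkfold(/brepracr/cina)
<< ok
>> grow(89)
<< 89
>> minus(-33)
<< 122
>> tell()
<< 122
>> split(38)
<< 61/19


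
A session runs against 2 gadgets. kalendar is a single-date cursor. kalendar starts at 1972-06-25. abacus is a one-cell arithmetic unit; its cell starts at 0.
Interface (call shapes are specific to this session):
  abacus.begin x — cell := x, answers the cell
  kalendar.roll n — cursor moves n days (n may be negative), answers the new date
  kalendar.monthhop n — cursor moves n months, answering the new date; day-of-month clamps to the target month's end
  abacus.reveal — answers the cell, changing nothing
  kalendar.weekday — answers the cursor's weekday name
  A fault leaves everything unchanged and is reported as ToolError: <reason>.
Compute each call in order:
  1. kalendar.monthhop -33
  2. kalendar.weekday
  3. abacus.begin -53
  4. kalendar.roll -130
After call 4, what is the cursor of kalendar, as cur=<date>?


-- kalendar.monthhop(n='-33') -> 1969-09-25
-- kalendar.weekday() -> Thursday
-- abacus.begin(x='-53') -> -53
-- kalendar.roll(n='-130') -> 1969-05-18

Answer: cur=1969-05-18


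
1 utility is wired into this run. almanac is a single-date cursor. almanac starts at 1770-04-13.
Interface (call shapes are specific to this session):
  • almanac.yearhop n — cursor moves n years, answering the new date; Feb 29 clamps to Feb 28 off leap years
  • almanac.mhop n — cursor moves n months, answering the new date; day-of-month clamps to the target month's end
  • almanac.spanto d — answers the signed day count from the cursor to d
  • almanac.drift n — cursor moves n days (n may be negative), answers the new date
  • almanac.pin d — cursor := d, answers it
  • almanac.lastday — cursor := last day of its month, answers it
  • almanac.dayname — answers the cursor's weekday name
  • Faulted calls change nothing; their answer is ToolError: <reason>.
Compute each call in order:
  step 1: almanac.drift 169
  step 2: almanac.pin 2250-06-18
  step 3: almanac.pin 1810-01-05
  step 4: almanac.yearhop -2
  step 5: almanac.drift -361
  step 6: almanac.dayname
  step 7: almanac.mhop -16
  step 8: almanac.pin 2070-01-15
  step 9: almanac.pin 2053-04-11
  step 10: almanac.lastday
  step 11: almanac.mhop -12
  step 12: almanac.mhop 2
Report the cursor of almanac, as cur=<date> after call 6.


Answer: cur=1807-01-09

Derivation:
Do: drift[n→169]
See: 1770-09-29
Do: pin[d→2250-06-18]
See: 2250-06-18
Do: pin[d→1810-01-05]
See: 1810-01-05
Do: yearhop[n→-2]
See: 1808-01-05
Do: drift[n→-361]
See: 1807-01-09
Do: dayname[]
See: Friday
Do: mhop[n→-16]
See: 1805-09-09
Do: pin[d→2070-01-15]
See: 2070-01-15
Do: pin[d→2053-04-11]
See: 2053-04-11
Do: lastday[]
See: 2053-04-30
Do: mhop[n→-12]
See: 2052-04-30
Do: mhop[n→2]
See: 2052-06-30


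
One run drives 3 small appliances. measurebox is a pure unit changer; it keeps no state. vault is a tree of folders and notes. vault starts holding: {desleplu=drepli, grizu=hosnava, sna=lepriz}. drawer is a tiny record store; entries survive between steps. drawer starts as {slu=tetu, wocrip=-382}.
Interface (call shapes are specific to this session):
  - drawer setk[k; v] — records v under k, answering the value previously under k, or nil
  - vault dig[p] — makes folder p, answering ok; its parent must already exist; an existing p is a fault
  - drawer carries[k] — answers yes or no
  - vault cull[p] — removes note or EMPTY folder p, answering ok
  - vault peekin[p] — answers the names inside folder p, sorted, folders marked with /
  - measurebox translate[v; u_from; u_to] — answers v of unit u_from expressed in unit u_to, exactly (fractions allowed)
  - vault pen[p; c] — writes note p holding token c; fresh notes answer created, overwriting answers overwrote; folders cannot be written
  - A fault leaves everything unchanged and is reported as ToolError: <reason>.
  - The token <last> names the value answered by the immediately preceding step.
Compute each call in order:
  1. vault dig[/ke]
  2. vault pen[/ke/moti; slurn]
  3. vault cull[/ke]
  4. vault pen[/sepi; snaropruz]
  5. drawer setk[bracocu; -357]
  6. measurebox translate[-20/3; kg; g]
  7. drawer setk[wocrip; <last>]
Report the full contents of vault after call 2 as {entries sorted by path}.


Step: vault dig[p=/ke]
Result: ok
Step: vault pen[p=/ke/moti; c=slurn]
Result: created
Step: vault cull[p=/ke]
Result: ToolError: not empty
Step: vault pen[p=/sepi; c=snaropruz]
Result: created
Step: drawer setk[k=bracocu; v=-357]
Result: nil
Step: measurebox translate[v=-20/3; u_from=kg; u_to=g]
Result: -20000/3
Step: drawer setk[k=wocrip; v=<last>]
Result: -382

Answer: {desleplu=drepli, grizu=hosnava, ke/, ke/moti=slurn, sna=lepriz}


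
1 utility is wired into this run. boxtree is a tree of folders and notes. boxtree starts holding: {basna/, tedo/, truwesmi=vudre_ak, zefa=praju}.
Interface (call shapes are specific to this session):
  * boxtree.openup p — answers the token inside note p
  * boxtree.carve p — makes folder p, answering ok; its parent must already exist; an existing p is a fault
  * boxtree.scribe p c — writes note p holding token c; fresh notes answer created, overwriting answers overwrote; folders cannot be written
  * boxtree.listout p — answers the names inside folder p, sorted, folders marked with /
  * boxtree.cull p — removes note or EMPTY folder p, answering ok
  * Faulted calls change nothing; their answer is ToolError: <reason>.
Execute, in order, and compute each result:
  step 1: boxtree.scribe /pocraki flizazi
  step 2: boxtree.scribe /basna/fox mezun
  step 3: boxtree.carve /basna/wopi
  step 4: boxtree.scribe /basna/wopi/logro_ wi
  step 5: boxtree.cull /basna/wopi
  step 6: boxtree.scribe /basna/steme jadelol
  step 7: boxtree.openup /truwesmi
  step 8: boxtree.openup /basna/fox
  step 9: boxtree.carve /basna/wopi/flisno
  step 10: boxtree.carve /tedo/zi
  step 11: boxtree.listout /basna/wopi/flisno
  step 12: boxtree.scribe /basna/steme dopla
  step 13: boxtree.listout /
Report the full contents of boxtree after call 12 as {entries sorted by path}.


Answer: {basna/, basna/fox=mezun, basna/steme=dopla, basna/wopi/, basna/wopi/flisno/, basna/wopi/logro_=wi, pocraki=flizazi, tedo/, tedo/zi/, truwesmi=vudre_ak, zefa=praju}

Derivation:
! boxtree.scribe(/pocraki, flizazi) : created
! boxtree.scribe(/basna/fox, mezun) : created
! boxtree.carve(/basna/wopi) : ok
! boxtree.scribe(/basna/wopi/logro_, wi) : created
! boxtree.cull(/basna/wopi) : ToolError: not empty
! boxtree.scribe(/basna/steme, jadelol) : created
! boxtree.openup(/truwesmi) : vudre_ak
! boxtree.openup(/basna/fox) : mezun
! boxtree.carve(/basna/wopi/flisno) : ok
! boxtree.carve(/tedo/zi) : ok
! boxtree.listout(/basna/wopi/flisno) : []
! boxtree.scribe(/basna/steme, dopla) : overwrote
! boxtree.listout(/) : [basna/, pocraki, tedo/, truwesmi, zefa]


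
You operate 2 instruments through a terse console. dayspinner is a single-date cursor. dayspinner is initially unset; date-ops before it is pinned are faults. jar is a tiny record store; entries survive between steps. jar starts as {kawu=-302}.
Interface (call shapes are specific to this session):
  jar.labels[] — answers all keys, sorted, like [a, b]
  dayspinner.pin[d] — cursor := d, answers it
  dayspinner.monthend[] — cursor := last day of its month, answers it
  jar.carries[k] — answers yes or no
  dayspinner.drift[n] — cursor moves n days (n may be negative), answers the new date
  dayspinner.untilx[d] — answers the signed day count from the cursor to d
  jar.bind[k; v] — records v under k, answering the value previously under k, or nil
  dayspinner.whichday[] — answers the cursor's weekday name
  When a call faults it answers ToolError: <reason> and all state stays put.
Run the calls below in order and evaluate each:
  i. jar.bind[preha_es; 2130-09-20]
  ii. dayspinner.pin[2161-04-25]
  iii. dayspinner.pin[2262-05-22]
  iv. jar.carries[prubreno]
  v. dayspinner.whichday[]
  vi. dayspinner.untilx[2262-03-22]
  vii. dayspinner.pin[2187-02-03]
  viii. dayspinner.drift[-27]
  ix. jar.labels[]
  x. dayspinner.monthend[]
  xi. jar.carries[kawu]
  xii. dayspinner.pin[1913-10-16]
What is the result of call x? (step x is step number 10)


Answer: 2187-01-31

Derivation:
Do: bind[k: preha_es; v: 2130-09-20]
See: nil
Do: pin[d: 2161-04-25]
See: 2161-04-25
Do: pin[d: 2262-05-22]
See: 2262-05-22
Do: carries[k: prubreno]
See: no
Do: whichday[]
See: Thursday
Do: untilx[d: 2262-03-22]
See: -61
Do: pin[d: 2187-02-03]
See: 2187-02-03
Do: drift[n: -27]
See: 2187-01-07
Do: labels[]
See: [kawu, preha_es]
Do: monthend[]
See: 2187-01-31
Do: carries[k: kawu]
See: yes
Do: pin[d: 1913-10-16]
See: 1913-10-16


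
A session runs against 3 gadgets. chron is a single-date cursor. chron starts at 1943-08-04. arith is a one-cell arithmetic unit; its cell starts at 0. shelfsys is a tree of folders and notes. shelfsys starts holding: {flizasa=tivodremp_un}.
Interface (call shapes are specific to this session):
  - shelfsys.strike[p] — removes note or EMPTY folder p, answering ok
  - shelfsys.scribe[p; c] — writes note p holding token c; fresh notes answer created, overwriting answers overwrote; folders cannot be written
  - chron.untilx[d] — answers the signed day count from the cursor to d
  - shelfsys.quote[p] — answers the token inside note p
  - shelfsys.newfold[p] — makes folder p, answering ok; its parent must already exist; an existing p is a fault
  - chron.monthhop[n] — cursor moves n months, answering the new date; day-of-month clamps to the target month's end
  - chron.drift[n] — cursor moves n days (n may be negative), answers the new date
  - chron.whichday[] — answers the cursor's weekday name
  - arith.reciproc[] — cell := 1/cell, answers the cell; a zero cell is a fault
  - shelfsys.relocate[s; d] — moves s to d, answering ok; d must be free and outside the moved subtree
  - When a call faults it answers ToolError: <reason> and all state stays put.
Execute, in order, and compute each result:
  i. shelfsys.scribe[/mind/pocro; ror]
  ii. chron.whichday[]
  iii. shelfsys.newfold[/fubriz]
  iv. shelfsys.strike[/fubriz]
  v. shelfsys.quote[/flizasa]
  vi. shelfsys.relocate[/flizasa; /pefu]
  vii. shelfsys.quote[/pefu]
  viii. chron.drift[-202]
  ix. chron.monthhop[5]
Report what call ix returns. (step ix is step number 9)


% shelfsys.scribe p: /mind/pocro c: ror
[out] ToolError: no parent
% chron.whichday
[out] Wednesday
% shelfsys.newfold p: /fubriz
[out] ok
% shelfsys.strike p: /fubriz
[out] ok
% shelfsys.quote p: /flizasa
[out] tivodremp_un
% shelfsys.relocate s: /flizasa d: /pefu
[out] ok
% shelfsys.quote p: /pefu
[out] tivodremp_un
% chron.drift n: -202
[out] 1943-01-14
% chron.monthhop n: 5
[out] 1943-06-14

Answer: 1943-06-14


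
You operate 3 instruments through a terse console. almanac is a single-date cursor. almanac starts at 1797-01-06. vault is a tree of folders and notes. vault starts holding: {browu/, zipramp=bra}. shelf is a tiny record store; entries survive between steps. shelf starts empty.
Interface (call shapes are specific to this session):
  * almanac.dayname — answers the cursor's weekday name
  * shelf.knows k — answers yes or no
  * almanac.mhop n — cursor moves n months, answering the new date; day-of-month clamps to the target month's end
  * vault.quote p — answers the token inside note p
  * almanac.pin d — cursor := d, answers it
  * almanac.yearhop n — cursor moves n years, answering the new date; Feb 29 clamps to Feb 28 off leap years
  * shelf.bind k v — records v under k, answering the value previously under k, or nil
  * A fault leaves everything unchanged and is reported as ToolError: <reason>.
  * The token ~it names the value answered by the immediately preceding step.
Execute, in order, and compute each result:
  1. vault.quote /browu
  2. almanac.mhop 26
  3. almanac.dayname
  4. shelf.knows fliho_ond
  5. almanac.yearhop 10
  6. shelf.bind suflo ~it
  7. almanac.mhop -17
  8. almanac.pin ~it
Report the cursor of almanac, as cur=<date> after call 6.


Answer: cur=1809-03-06

Derivation:
Act: vault.quote[p=/browu]
Obs: ToolError: is a directory
Act: almanac.mhop[n=26]
Obs: 1799-03-06
Act: almanac.dayname[]
Obs: Wednesday
Act: shelf.knows[k=fliho_ond]
Obs: no
Act: almanac.yearhop[n=10]
Obs: 1809-03-06
Act: shelf.bind[k=suflo; v=~it]
Obs: nil
Act: almanac.mhop[n=-17]
Obs: 1807-10-06
Act: almanac.pin[d=~it]
Obs: 1807-10-06


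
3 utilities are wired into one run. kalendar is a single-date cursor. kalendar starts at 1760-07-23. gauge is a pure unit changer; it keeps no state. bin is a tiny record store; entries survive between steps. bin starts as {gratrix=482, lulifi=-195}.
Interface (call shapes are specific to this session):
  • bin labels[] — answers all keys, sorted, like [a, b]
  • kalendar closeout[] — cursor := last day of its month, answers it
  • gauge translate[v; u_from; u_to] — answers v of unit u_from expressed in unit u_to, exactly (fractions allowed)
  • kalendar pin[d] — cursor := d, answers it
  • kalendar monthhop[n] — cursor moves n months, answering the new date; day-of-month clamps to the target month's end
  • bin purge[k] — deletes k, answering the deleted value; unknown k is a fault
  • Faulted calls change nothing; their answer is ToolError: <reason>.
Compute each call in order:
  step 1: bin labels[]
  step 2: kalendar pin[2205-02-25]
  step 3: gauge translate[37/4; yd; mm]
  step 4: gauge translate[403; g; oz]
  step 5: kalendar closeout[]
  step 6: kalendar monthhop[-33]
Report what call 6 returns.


Answer: 2202-05-28

Derivation:
-> bin labels()
<- [gratrix, lulifi]
-> kalendar pin(d='2205-02-25')
<- 2205-02-25
-> gauge translate(v='37/4', u_from='yd', u_to='mm')
<- 42291/5
-> gauge translate(v='403', u_from='g', u_to='oz')
<- 644800000/45359237
-> kalendar closeout()
<- 2205-02-28
-> kalendar monthhop(n='-33')
<- 2202-05-28


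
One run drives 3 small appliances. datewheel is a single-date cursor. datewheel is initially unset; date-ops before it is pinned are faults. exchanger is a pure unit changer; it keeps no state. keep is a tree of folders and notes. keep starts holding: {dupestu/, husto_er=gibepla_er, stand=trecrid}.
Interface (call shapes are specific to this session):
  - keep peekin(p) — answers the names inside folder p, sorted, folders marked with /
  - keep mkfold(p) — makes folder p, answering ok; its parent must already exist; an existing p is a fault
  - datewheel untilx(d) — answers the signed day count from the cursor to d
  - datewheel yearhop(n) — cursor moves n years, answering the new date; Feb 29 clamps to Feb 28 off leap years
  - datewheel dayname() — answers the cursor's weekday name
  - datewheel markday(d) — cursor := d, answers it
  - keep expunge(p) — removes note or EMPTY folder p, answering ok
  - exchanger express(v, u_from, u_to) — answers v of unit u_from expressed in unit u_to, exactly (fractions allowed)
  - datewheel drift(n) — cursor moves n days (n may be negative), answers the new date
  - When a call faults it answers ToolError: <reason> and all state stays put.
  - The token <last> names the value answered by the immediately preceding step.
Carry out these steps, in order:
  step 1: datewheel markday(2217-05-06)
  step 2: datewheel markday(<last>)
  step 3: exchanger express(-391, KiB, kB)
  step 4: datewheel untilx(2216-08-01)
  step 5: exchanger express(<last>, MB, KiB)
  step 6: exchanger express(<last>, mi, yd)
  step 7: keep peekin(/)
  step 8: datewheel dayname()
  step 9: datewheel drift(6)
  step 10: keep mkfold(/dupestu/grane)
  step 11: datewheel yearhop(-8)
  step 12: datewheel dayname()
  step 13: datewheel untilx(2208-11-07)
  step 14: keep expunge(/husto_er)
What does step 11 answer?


Answer: 2209-05-12

Derivation:
;; datewheel markday(d='2217-05-06') : 2217-05-06
;; datewheel markday(d='<last>') : 2217-05-06
;; exchanger express(v='-391', u_from='KiB', u_to='kB') : -50048/125
;; datewheel untilx(d='2216-08-01') : -278
;; exchanger express(v='<last>', u_from='MB', u_to='KiB') : -2171875/8
;; exchanger express(v='<last>', u_from='mi', u_to='yd') : -477812500
;; keep peekin(p='/') : [dupestu/, husto_er, stand]
;; datewheel dayname() : Tuesday
;; datewheel drift(n='6') : 2217-05-12
;; keep mkfold(p='/dupestu/grane') : ok
;; datewheel yearhop(n='-8') : 2209-05-12
;; datewheel dayname() : Friday
;; datewheel untilx(d='2208-11-07') : -186
;; keep expunge(p='/husto_er') : ok


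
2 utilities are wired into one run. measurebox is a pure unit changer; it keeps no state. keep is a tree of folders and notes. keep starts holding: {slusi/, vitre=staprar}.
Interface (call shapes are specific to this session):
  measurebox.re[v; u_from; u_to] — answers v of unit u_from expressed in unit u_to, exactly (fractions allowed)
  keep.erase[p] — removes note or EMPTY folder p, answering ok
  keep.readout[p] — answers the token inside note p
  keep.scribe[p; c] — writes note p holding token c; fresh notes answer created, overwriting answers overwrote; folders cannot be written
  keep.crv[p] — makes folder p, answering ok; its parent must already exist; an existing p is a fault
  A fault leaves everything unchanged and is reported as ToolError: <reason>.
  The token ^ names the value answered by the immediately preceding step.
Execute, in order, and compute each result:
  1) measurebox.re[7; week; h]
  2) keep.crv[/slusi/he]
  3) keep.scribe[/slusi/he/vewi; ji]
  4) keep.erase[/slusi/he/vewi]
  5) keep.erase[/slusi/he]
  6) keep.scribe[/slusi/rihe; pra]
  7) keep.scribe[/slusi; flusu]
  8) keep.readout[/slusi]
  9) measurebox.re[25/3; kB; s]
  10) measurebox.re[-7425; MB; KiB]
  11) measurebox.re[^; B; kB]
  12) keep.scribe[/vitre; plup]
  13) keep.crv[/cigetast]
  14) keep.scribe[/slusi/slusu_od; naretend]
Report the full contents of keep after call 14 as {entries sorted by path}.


;; 1. re(7, week, h) : 1176
;; 2. crv(/slusi/he) : ok
;; 3. scribe(/slusi/he/vewi, ji) : created
;; 4. erase(/slusi/he/vewi) : ok
;; 5. erase(/slusi/he) : ok
;; 6. scribe(/slusi/rihe, pra) : created
;; 7. scribe(/slusi, flusu) : ToolError: is a directory
;; 8. readout(/slusi) : ToolError: is a directory
;; 9. re(25/3, kB, s) : ToolError: incompatible units
;; 10. re(-7425, MB, KiB) : -116015625/16
;; 11. re(^, B, kB) : -928125/128
;; 12. scribe(/vitre, plup) : overwrote
;; 13. crv(/cigetast) : ok
;; 14. scribe(/slusi/slusu_od, naretend) : created

Answer: {cigetast/, slusi/, slusi/rihe=pra, slusi/slusu_od=naretend, vitre=plup}


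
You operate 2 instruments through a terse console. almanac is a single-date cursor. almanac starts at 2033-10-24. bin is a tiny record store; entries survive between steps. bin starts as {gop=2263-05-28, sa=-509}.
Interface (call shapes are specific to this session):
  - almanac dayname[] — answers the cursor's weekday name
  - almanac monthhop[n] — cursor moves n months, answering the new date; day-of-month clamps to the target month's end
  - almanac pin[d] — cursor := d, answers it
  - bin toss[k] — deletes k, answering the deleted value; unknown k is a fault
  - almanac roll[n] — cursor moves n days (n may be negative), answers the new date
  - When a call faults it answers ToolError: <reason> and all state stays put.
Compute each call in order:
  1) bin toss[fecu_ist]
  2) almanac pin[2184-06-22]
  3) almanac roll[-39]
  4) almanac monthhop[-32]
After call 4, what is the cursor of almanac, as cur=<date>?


Answer: cur=2181-09-14

Derivation:
// 1. bin toss(k=fecu_ist) => ToolError: no such key fecu_ist
// 2. almanac pin(d=2184-06-22) => 2184-06-22
// 3. almanac roll(n=-39) => 2184-05-14
// 4. almanac monthhop(n=-32) => 2181-09-14


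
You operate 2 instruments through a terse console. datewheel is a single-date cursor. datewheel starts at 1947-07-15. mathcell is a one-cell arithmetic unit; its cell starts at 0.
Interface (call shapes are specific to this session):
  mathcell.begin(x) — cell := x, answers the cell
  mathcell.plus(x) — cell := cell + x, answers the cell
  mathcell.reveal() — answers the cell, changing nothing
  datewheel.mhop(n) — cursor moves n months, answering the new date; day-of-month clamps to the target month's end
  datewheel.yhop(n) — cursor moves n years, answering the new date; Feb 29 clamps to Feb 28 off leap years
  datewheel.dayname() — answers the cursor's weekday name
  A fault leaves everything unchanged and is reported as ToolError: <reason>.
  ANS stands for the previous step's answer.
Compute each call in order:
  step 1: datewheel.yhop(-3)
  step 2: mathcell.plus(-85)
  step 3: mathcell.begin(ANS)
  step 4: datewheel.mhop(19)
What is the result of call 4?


CALL datewheel.yhop[-3]
RET  1944-07-15
CALL mathcell.plus[-85]
RET  -85
CALL mathcell.begin[ANS]
RET  -85
CALL datewheel.mhop[19]
RET  1946-02-15

Answer: 1946-02-15


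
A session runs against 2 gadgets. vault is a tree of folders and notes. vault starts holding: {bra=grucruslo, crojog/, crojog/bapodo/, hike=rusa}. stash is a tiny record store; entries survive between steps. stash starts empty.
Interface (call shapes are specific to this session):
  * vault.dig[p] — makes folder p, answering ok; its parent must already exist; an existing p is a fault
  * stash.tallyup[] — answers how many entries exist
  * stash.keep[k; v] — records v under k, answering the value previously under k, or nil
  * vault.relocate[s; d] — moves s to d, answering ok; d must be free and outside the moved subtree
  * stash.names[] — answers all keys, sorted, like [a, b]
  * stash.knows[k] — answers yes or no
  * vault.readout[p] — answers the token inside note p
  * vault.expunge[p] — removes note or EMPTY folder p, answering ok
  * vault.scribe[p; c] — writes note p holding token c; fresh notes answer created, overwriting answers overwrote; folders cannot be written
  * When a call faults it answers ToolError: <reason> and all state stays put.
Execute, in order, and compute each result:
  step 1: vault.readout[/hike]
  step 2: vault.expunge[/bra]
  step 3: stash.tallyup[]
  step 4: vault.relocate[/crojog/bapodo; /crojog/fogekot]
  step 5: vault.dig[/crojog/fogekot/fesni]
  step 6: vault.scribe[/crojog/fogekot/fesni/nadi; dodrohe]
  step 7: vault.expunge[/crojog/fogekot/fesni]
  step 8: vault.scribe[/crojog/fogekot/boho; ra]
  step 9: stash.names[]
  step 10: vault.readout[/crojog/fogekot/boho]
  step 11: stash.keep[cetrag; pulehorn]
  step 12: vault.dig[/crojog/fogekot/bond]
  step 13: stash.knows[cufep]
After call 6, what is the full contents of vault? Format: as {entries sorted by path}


>> readout(p=/hike)
<< rusa
>> expunge(p=/bra)
<< ok
>> tallyup()
<< 0
>> relocate(s=/crojog/bapodo, d=/crojog/fogekot)
<< ok
>> dig(p=/crojog/fogekot/fesni)
<< ok
>> scribe(p=/crojog/fogekot/fesni/nadi, c=dodrohe)
<< created
>> expunge(p=/crojog/fogekot/fesni)
<< ToolError: not empty
>> scribe(p=/crojog/fogekot/boho, c=ra)
<< created
>> names()
<< []
>> readout(p=/crojog/fogekot/boho)
<< ra
>> keep(k=cetrag, v=pulehorn)
<< nil
>> dig(p=/crojog/fogekot/bond)
<< ok
>> knows(k=cufep)
<< no

Answer: {crojog/, crojog/fogekot/, crojog/fogekot/fesni/, crojog/fogekot/fesni/nadi=dodrohe, hike=rusa}


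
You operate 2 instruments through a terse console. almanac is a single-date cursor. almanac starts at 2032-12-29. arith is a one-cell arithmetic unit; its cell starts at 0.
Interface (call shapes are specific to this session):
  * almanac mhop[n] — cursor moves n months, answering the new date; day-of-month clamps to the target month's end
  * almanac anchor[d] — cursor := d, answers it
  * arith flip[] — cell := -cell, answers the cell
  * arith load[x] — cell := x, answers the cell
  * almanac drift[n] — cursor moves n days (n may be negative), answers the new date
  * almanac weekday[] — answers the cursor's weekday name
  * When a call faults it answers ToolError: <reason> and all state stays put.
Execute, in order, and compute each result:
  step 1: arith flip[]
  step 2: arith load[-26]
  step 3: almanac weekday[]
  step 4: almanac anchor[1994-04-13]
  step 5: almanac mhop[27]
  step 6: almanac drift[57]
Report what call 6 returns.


! 1. arith flip() ~> 0
! 2. arith load(x=-26) ~> -26
! 3. almanac weekday() ~> Wednesday
! 4. almanac anchor(d=1994-04-13) ~> 1994-04-13
! 5. almanac mhop(n=27) ~> 1996-07-13
! 6. almanac drift(n=57) ~> 1996-09-08

Answer: 1996-09-08


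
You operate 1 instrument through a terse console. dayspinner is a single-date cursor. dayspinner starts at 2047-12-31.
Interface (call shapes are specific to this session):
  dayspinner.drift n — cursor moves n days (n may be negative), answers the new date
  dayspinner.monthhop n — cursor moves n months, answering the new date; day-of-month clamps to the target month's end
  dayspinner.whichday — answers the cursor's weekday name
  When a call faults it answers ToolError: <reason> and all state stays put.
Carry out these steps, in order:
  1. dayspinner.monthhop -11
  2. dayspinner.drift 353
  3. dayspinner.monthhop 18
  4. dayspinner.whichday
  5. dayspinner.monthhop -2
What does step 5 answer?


Act: dayspinner.monthhop[n='-11']
Obs: 2047-01-31
Act: dayspinner.drift[n='353']
Obs: 2048-01-19
Act: dayspinner.monthhop[n='18']
Obs: 2049-07-19
Act: dayspinner.whichday[]
Obs: Monday
Act: dayspinner.monthhop[n='-2']
Obs: 2049-05-19

Answer: 2049-05-19


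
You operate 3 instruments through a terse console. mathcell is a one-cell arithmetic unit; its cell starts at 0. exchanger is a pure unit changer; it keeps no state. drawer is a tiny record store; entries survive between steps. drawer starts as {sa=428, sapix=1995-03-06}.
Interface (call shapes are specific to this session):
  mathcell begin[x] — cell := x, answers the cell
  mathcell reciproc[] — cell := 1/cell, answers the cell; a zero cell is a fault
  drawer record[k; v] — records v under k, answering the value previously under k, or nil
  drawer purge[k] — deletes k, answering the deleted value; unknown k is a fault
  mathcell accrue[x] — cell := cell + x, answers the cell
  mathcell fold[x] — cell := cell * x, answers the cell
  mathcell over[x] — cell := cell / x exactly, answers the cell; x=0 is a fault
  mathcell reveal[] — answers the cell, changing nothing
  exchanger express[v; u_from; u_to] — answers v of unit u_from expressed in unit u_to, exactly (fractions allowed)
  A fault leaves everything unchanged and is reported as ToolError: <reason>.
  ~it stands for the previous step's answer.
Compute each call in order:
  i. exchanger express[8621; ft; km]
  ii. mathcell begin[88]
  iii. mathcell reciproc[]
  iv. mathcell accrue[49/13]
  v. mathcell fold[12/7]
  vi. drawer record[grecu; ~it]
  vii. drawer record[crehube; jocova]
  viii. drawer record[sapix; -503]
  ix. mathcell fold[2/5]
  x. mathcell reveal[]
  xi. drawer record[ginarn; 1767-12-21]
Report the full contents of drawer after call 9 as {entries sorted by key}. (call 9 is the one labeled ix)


;; 1. exchanger express(v=8621, u_from=ft, u_to=km) => 3284601/1250000
;; 2. mathcell begin(x=88) => 88
;; 3. mathcell reciproc() => 1/88
;; 4. mathcell accrue(x=49/13) => 4325/1144
;; 5. mathcell fold(x=12/7) => 12975/2002
;; 6. drawer record(k=grecu, v=~it) => nil
;; 7. drawer record(k=crehube, v=jocova) => nil
;; 8. drawer record(k=sapix, v=-503) => 1995-03-06
;; 9. mathcell fold(x=2/5) => 2595/1001
;; 10. mathcell reveal() => 2595/1001
;; 11. drawer record(k=ginarn, v=1767-12-21) => nil

Answer: {crehube=jocova, grecu=12975/2002, sa=428, sapix=-503}
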